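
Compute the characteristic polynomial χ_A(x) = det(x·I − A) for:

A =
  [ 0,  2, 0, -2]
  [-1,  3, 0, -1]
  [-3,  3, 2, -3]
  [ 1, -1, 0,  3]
x^4 - 8*x^3 + 24*x^2 - 32*x + 16

Expanding det(x·I − A) (e.g. by cofactor expansion or by noting that A is similar to its Jordan form J, which has the same characteristic polynomial as A) gives
  χ_A(x) = x^4 - 8*x^3 + 24*x^2 - 32*x + 16
which factors as (x - 2)^4. The eigenvalues (with algebraic multiplicities) are λ = 2 with multiplicity 4.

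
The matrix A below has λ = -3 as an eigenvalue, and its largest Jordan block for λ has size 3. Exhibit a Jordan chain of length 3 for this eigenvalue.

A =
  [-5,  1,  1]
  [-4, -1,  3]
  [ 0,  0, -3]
A Jordan chain for λ = -3 of length 3:
v_1 = (1, 2, 0)ᵀ
v_2 = (1, 3, 0)ᵀ
v_3 = (0, 0, 1)ᵀ

Let N = A − (-3)·I. We want v_3 with N^3 v_3 = 0 but N^2 v_3 ≠ 0; then v_{j-1} := N · v_j for j = 3, …, 2.

Pick v_3 = (0, 0, 1)ᵀ.
Then v_2 = N · v_3 = (1, 3, 0)ᵀ.
Then v_1 = N · v_2 = (1, 2, 0)ᵀ.

Sanity check: (A − (-3)·I) v_1 = (0, 0, 0)ᵀ = 0. ✓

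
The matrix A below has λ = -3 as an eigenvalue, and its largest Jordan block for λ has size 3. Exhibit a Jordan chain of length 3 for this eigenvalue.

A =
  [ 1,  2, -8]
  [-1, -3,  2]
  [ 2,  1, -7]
A Jordan chain for λ = -3 of length 3:
v_1 = (-2, 0, -1)ᵀ
v_2 = (4, -1, 2)ᵀ
v_3 = (1, 0, 0)ᵀ

Let N = A − (-3)·I. We want v_3 with N^3 v_3 = 0 but N^2 v_3 ≠ 0; then v_{j-1} := N · v_j for j = 3, …, 2.

Pick v_3 = (1, 0, 0)ᵀ.
Then v_2 = N · v_3 = (4, -1, 2)ᵀ.
Then v_1 = N · v_2 = (-2, 0, -1)ᵀ.

Sanity check: (A − (-3)·I) v_1 = (0, 0, 0)ᵀ = 0. ✓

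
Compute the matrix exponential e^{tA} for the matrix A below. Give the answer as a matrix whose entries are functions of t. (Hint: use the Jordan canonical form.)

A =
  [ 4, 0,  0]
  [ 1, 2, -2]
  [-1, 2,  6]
e^{tA} =
  [exp(4*t), 0, 0]
  [t*exp(4*t), -2*t*exp(4*t) + exp(4*t), -2*t*exp(4*t)]
  [-t*exp(4*t), 2*t*exp(4*t), 2*t*exp(4*t) + exp(4*t)]

Strategy: write A = P · J · P⁻¹ where J is a Jordan canonical form, so e^{tA} = P · e^{tJ} · P⁻¹, and e^{tJ} can be computed block-by-block.

A has Jordan form
J =
  [4, 1, 0]
  [0, 4, 0]
  [0, 0, 4]
(up to reordering of blocks).

Per-block formulas:
  For a 2×2 Jordan block J_2(4): exp(t · J_2(4)) = e^(4t)·(I + t·N), where N is the 2×2 nilpotent shift.
  For a 1×1 block at λ = 4: exp(t · [4]) = [e^(4t)].

After assembling e^{tJ} and conjugating by P, we get:

e^{tA} =
  [exp(4*t), 0, 0]
  [t*exp(4*t), -2*t*exp(4*t) + exp(4*t), -2*t*exp(4*t)]
  [-t*exp(4*t), 2*t*exp(4*t), 2*t*exp(4*t) + exp(4*t)]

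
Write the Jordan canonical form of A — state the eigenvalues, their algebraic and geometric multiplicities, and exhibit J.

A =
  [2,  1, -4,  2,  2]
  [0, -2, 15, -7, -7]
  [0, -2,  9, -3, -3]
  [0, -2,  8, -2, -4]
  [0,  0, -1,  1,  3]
J_3(2) ⊕ J_1(2) ⊕ J_1(2)

The characteristic polynomial is
  det(x·I − A) = x^5 - 10*x^4 + 40*x^3 - 80*x^2 + 80*x - 32 = (x - 2)^5

Eigenvalues and multiplicities (the geometric multiplicity of λ is n − rank(A − λI), which equals the number of Jordan blocks for λ):
  λ = 2: algebraic multiplicity = 5, geometric multiplicity = 3

Determining the block sizes for each eigenvalue:
  λ = 2: with am = 5 and gm = 3, the partition is not yet determined (e.g. several partitions of 5 into 3 parts exist). Let N = A − (2)·I. Computing rank(N^1) = 2, rank(N^2) = 1, rank(N^3) = 0; the number of blocks of size ≥ j is rank(N^{j−1}) − rank(N^j), giving [3, 1, 1]. So we have 1 block(s) of size 3, 2 block(s) of size 1 → block sizes [3, 1, 1]

Assembling the blocks gives a Jordan form
J =
  [2, 1, 0, 0, 0]
  [0, 2, 1, 0, 0]
  [0, 0, 2, 0, 0]
  [0, 0, 0, 2, 0]
  [0, 0, 0, 0, 2]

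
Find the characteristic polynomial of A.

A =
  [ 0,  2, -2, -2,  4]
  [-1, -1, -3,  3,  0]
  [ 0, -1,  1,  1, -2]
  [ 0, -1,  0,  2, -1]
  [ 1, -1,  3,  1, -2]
x^5

Expanding det(x·I − A) (e.g. by cofactor expansion or by noting that A is similar to its Jordan form J, which has the same characteristic polynomial as A) gives
  χ_A(x) = x^5
which factors as x^5. The eigenvalues (with algebraic multiplicities) are λ = 0 with multiplicity 5.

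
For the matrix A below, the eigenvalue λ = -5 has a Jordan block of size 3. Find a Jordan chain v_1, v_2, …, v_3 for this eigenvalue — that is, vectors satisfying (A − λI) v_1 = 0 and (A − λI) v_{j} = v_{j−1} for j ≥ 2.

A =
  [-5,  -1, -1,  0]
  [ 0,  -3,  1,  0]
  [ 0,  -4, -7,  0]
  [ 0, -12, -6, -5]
A Jordan chain for λ = -5 of length 3:
v_1 = (2, 0, 0, 0)ᵀ
v_2 = (-1, 2, -4, -12)ᵀ
v_3 = (0, 1, 0, 0)ᵀ

Let N = A − (-5)·I. We want v_3 with N^3 v_3 = 0 but N^2 v_3 ≠ 0; then v_{j-1} := N · v_j for j = 3, …, 2.

Pick v_3 = (0, 1, 0, 0)ᵀ.
Then v_2 = N · v_3 = (-1, 2, -4, -12)ᵀ.
Then v_1 = N · v_2 = (2, 0, 0, 0)ᵀ.

Sanity check: (A − (-5)·I) v_1 = (0, 0, 0, 0)ᵀ = 0. ✓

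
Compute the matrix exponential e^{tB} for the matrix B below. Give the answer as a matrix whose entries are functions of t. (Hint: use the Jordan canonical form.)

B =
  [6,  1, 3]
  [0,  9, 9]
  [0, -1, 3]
e^{tB} =
  [exp(6*t), t*exp(6*t), 3*t*exp(6*t)]
  [0, 3*t*exp(6*t) + exp(6*t), 9*t*exp(6*t)]
  [0, -t*exp(6*t), -3*t*exp(6*t) + exp(6*t)]

Strategy: write B = P · J · P⁻¹ where J is a Jordan canonical form, so e^{tB} = P · e^{tJ} · P⁻¹, and e^{tJ} can be computed block-by-block.

B has Jordan form
J =
  [6, 1, 0]
  [0, 6, 0]
  [0, 0, 6]
(up to reordering of blocks).

Per-block formulas:
  For a 2×2 Jordan block J_2(6): exp(t · J_2(6)) = e^(6t)·(I + t·N), where N is the 2×2 nilpotent shift.
  For a 1×1 block at λ = 6: exp(t · [6]) = [e^(6t)].

After assembling e^{tJ} and conjugating by P, we get:

e^{tB} =
  [exp(6*t), t*exp(6*t), 3*t*exp(6*t)]
  [0, 3*t*exp(6*t) + exp(6*t), 9*t*exp(6*t)]
  [0, -t*exp(6*t), -3*t*exp(6*t) + exp(6*t)]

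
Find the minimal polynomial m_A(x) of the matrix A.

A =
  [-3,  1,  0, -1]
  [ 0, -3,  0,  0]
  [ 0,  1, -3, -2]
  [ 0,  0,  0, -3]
x^2 + 6*x + 9

The characteristic polynomial is χ_A(x) = (x + 3)^4, so the eigenvalues are known. The minimal polynomial is
  m_A(x) = Π_λ (x − λ)^{k_λ}
where k_λ is the size of the *largest* Jordan block for λ (equivalently, the smallest k with (A − λI)^k v = 0 for every generalised eigenvector v of λ).

  λ = -3: largest Jordan block has size 2, contributing (x + 3)^2

So m_A(x) = (x + 3)^2 = x^2 + 6*x + 9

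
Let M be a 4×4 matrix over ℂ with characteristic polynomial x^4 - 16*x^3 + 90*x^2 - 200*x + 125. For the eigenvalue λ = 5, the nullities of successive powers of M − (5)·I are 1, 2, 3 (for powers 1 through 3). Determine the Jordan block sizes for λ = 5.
Block sizes for λ = 5: [3]

From the dimensions of kernels of powers, the number of Jordan blocks of size at least j is d_j − d_{j−1} where d_j = dim ker(N^j) (with d_0 = 0). Computing the differences gives [1, 1, 1].
The number of blocks of size exactly k is (#blocks of size ≥ k) − (#blocks of size ≥ k + 1), so the partition is: 1 block(s) of size 3.
In nonincreasing order the block sizes are [3].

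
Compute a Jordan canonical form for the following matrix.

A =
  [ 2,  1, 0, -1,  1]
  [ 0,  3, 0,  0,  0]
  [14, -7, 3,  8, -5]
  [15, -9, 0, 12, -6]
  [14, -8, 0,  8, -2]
J_2(3) ⊕ J_2(3) ⊕ J_1(6)

The characteristic polynomial is
  det(x·I − A) = x^5 - 18*x^4 + 126*x^3 - 432*x^2 + 729*x - 486 = (x - 6)*(x - 3)^4

Eigenvalues and multiplicities (the geometric multiplicity of λ is n − rank(A − λI), which equals the number of Jordan blocks for λ):
  λ = 3: algebraic multiplicity = 4, geometric multiplicity = 2
  λ = 6: algebraic multiplicity = 1, geometric multiplicity = 1

Determining the block sizes for each eigenvalue:
  λ = 3: with am = 4 and gm = 2, the partition is not yet determined (e.g. several partitions of 4 into 2 parts exist). Let N = A − (3)·I. Computing rank(N^1) = 3, rank(N^2) = 1; the number of blocks of size ≥ j is rank(N^{j−1}) − rank(N^j), giving [2, 2]. So we have 2 block(s) of size 2 → block sizes [2, 2]
  λ = 6: one block (gm = 1), so the single block has size am = 1 → block sizes [1]

Assembling the blocks gives a Jordan form
J =
  [3, 1, 0, 0, 0]
  [0, 3, 0, 0, 0]
  [0, 0, 3, 1, 0]
  [0, 0, 0, 3, 0]
  [0, 0, 0, 0, 6]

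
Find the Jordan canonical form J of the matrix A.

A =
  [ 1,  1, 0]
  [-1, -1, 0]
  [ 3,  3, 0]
J_2(0) ⊕ J_1(0)

The characteristic polynomial is
  det(x·I − A) = x^3

Eigenvalues and multiplicities (the geometric multiplicity of λ is n − rank(A − λI), which equals the number of Jordan blocks for λ):
  λ = 0: algebraic multiplicity = 3, geometric multiplicity = 2

Determining the block sizes for each eigenvalue:
  λ = 0: 2 blocks summing to 3 forces exactly one block of size 2 and the rest size 1 → block sizes [2, 1]

Assembling the blocks gives a Jordan form
J =
  [0, 1, 0]
  [0, 0, 0]
  [0, 0, 0]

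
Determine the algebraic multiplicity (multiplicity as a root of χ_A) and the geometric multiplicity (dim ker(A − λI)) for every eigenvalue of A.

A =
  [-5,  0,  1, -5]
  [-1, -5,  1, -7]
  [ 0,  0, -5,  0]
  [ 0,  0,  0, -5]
λ = -5: alg = 4, geom = 2

Step 1 — factor the characteristic polynomial to read off the algebraic multiplicities:
  χ_A(x) = (x + 5)^4

Step 2 — compute geometric multiplicities via the rank-nullity identity g(λ) = n − rank(A − λI):
  rank(A − (-5)·I) = 2, so dim ker(A − (-5)·I) = n − 2 = 2

Summary:
  λ = -5: algebraic multiplicity = 4, geometric multiplicity = 2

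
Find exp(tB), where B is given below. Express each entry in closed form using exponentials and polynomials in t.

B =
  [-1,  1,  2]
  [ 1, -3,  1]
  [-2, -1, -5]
e^{tB} =
  [t^2*exp(-3*t)/2 + 2*t*exp(-3*t) + exp(-3*t), t*exp(-3*t), t^2*exp(-3*t)/2 + 2*t*exp(-3*t)]
  [t*exp(-3*t), exp(-3*t), t*exp(-3*t)]
  [-t^2*exp(-3*t)/2 - 2*t*exp(-3*t), -t*exp(-3*t), -t^2*exp(-3*t)/2 - 2*t*exp(-3*t) + exp(-3*t)]

Strategy: write B = P · J · P⁻¹ where J is a Jordan canonical form, so e^{tB} = P · e^{tJ} · P⁻¹, and e^{tJ} can be computed block-by-block.

B has Jordan form
J =
  [-3,  1,  0]
  [ 0, -3,  1]
  [ 0,  0, -3]
(up to reordering of blocks).

Per-block formulas:
  For a 3×3 Jordan block J_3(-3): exp(t · J_3(-3)) = e^(-3t)·(I + t·N + (t^2/2)·N^2), where N is the 3×3 nilpotent shift.

After assembling e^{tJ} and conjugating by P, we get:

e^{tB} =
  [t^2*exp(-3*t)/2 + 2*t*exp(-3*t) + exp(-3*t), t*exp(-3*t), t^2*exp(-3*t)/2 + 2*t*exp(-3*t)]
  [t*exp(-3*t), exp(-3*t), t*exp(-3*t)]
  [-t^2*exp(-3*t)/2 - 2*t*exp(-3*t), -t*exp(-3*t), -t^2*exp(-3*t)/2 - 2*t*exp(-3*t) + exp(-3*t)]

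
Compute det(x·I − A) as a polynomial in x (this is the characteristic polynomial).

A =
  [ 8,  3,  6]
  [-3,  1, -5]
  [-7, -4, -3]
x^3 - 6*x^2 + 12*x - 8

Expanding det(x·I − A) (e.g. by cofactor expansion or by noting that A is similar to its Jordan form J, which has the same characteristic polynomial as A) gives
  χ_A(x) = x^3 - 6*x^2 + 12*x - 8
which factors as (x - 2)^3. The eigenvalues (with algebraic multiplicities) are λ = 2 with multiplicity 3.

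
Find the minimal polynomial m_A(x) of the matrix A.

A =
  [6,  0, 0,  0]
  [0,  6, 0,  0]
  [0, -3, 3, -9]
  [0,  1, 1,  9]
x^2 - 12*x + 36

The characteristic polynomial is χ_A(x) = (x - 6)^4, so the eigenvalues are known. The minimal polynomial is
  m_A(x) = Π_λ (x − λ)^{k_λ}
where k_λ is the size of the *largest* Jordan block for λ (equivalently, the smallest k with (A − λI)^k v = 0 for every generalised eigenvector v of λ).

  λ = 6: largest Jordan block has size 2, contributing (x − 6)^2

So m_A(x) = (x - 6)^2 = x^2 - 12*x + 36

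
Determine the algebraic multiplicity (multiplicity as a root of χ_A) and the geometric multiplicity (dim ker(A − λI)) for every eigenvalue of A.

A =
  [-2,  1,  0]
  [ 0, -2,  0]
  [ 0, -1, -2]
λ = -2: alg = 3, geom = 2

Step 1 — factor the characteristic polynomial to read off the algebraic multiplicities:
  χ_A(x) = (x + 2)^3

Step 2 — compute geometric multiplicities via the rank-nullity identity g(λ) = n − rank(A − λI):
  rank(A − (-2)·I) = 1, so dim ker(A − (-2)·I) = n − 1 = 2

Summary:
  λ = -2: algebraic multiplicity = 3, geometric multiplicity = 2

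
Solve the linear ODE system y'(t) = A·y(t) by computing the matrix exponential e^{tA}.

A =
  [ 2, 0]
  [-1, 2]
e^{tA} =
  [exp(2*t), 0]
  [-t*exp(2*t), exp(2*t)]

Strategy: write A = P · J · P⁻¹ where J is a Jordan canonical form, so e^{tA} = P · e^{tJ} · P⁻¹, and e^{tJ} can be computed block-by-block.

A has Jordan form
J =
  [2, 1]
  [0, 2]
(up to reordering of blocks).

Per-block formulas:
  For a 2×2 Jordan block J_2(2): exp(t · J_2(2)) = e^(2t)·(I + t·N), where N is the 2×2 nilpotent shift.

After assembling e^{tJ} and conjugating by P, we get:

e^{tA} =
  [exp(2*t), 0]
  [-t*exp(2*t), exp(2*t)]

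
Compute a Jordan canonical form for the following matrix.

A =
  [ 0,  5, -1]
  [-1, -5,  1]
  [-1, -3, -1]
J_3(-2)

The characteristic polynomial is
  det(x·I − A) = x^3 + 6*x^2 + 12*x + 8 = (x + 2)^3

Eigenvalues and multiplicities (the geometric multiplicity of λ is n − rank(A − λI), which equals the number of Jordan blocks for λ):
  λ = -2: algebraic multiplicity = 3, geometric multiplicity = 1

Determining the block sizes for each eigenvalue:
  λ = -2: one block (gm = 1), so the single block has size am = 3 → block sizes [3]

Assembling the blocks gives a Jordan form
J =
  [-2,  1,  0]
  [ 0, -2,  1]
  [ 0,  0, -2]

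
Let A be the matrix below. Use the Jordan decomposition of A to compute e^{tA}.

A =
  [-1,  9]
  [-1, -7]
e^{tA} =
  [3*t*exp(-4*t) + exp(-4*t), 9*t*exp(-4*t)]
  [-t*exp(-4*t), -3*t*exp(-4*t) + exp(-4*t)]

Strategy: write A = P · J · P⁻¹ where J is a Jordan canonical form, so e^{tA} = P · e^{tJ} · P⁻¹, and e^{tJ} can be computed block-by-block.

A has Jordan form
J =
  [-4,  1]
  [ 0, -4]
(up to reordering of blocks).

Per-block formulas:
  For a 2×2 Jordan block J_2(-4): exp(t · J_2(-4)) = e^(-4t)·(I + t·N), where N is the 2×2 nilpotent shift.

After assembling e^{tJ} and conjugating by P, we get:

e^{tA} =
  [3*t*exp(-4*t) + exp(-4*t), 9*t*exp(-4*t)]
  [-t*exp(-4*t), -3*t*exp(-4*t) + exp(-4*t)]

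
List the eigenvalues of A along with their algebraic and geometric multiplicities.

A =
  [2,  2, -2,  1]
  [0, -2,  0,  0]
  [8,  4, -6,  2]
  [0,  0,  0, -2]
λ = -2: alg = 4, geom = 3

Step 1 — factor the characteristic polynomial to read off the algebraic multiplicities:
  χ_A(x) = (x + 2)^4

Step 2 — compute geometric multiplicities via the rank-nullity identity g(λ) = n − rank(A − λI):
  rank(A − (-2)·I) = 1, so dim ker(A − (-2)·I) = n − 1 = 3

Summary:
  λ = -2: algebraic multiplicity = 4, geometric multiplicity = 3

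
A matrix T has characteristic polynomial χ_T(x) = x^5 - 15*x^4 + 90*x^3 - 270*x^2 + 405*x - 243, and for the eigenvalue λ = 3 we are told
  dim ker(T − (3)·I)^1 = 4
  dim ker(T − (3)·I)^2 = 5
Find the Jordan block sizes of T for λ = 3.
Block sizes for λ = 3: [2, 1, 1, 1]

From the dimensions of kernels of powers, the number of Jordan blocks of size at least j is d_j − d_{j−1} where d_j = dim ker(N^j) (with d_0 = 0). Computing the differences gives [4, 1].
The number of blocks of size exactly k is (#blocks of size ≥ k) − (#blocks of size ≥ k + 1), so the partition is: 3 block(s) of size 1, 1 block(s) of size 2.
In nonincreasing order the block sizes are [2, 1, 1, 1].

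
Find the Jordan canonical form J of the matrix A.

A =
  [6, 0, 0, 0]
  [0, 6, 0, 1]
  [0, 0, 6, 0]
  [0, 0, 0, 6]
J_2(6) ⊕ J_1(6) ⊕ J_1(6)

The characteristic polynomial is
  det(x·I − A) = x^4 - 24*x^3 + 216*x^2 - 864*x + 1296 = (x - 6)^4

Eigenvalues and multiplicities (the geometric multiplicity of λ is n − rank(A − λI), which equals the number of Jordan blocks for λ):
  λ = 6: algebraic multiplicity = 4, geometric multiplicity = 3

Determining the block sizes for each eigenvalue:
  λ = 6: 3 blocks summing to 4 forces exactly one block of size 2 and the rest size 1 → block sizes [2, 1, 1]

Assembling the blocks gives a Jordan form
J =
  [6, 1, 0, 0]
  [0, 6, 0, 0]
  [0, 0, 6, 0]
  [0, 0, 0, 6]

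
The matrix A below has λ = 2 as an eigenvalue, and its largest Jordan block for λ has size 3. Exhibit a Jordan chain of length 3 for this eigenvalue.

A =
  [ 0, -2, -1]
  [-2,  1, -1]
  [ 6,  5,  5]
A Jordan chain for λ = 2 of length 3:
v_1 = (2, 0, -4)ᵀ
v_2 = (-2, -2, 6)ᵀ
v_3 = (1, 0, 0)ᵀ

Let N = A − (2)·I. We want v_3 with N^3 v_3 = 0 but N^2 v_3 ≠ 0; then v_{j-1} := N · v_j for j = 3, …, 2.

Pick v_3 = (1, 0, 0)ᵀ.
Then v_2 = N · v_3 = (-2, -2, 6)ᵀ.
Then v_1 = N · v_2 = (2, 0, -4)ᵀ.

Sanity check: (A − (2)·I) v_1 = (0, 0, 0)ᵀ = 0. ✓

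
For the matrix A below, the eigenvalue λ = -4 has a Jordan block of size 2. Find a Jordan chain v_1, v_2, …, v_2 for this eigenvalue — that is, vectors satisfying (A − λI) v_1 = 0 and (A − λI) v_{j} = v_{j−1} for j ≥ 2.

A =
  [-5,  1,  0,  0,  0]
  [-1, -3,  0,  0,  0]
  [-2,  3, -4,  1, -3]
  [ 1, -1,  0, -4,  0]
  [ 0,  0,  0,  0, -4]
A Jordan chain for λ = -4 of length 2:
v_1 = (-1, -1, -2, 1, 0)ᵀ
v_2 = (1, 0, 0, 0, 0)ᵀ

Let N = A − (-4)·I. We want v_2 with N^2 v_2 = 0 but N^1 v_2 ≠ 0; then v_{j-1} := N · v_j for j = 2, …, 2.

Pick v_2 = (1, 0, 0, 0, 0)ᵀ.
Then v_1 = N · v_2 = (-1, -1, -2, 1, 0)ᵀ.

Sanity check: (A − (-4)·I) v_1 = (0, 0, 0, 0, 0)ᵀ = 0. ✓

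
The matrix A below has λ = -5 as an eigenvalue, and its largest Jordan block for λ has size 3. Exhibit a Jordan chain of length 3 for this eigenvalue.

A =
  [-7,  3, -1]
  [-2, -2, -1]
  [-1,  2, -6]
A Jordan chain for λ = -5 of length 3:
v_1 = (-1, -1, -1)ᵀ
v_2 = (-2, -2, -1)ᵀ
v_3 = (1, 0, 0)ᵀ

Let N = A − (-5)·I. We want v_3 with N^3 v_3 = 0 but N^2 v_3 ≠ 0; then v_{j-1} := N · v_j for j = 3, …, 2.

Pick v_3 = (1, 0, 0)ᵀ.
Then v_2 = N · v_3 = (-2, -2, -1)ᵀ.
Then v_1 = N · v_2 = (-1, -1, -1)ᵀ.

Sanity check: (A − (-5)·I) v_1 = (0, 0, 0)ᵀ = 0. ✓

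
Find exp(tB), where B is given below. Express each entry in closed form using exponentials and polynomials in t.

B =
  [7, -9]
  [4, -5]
e^{tB} =
  [6*t*exp(t) + exp(t), -9*t*exp(t)]
  [4*t*exp(t), -6*t*exp(t) + exp(t)]

Strategy: write B = P · J · P⁻¹ where J is a Jordan canonical form, so e^{tB} = P · e^{tJ} · P⁻¹, and e^{tJ} can be computed block-by-block.

B has Jordan form
J =
  [1, 1]
  [0, 1]
(up to reordering of blocks).

Per-block formulas:
  For a 2×2 Jordan block J_2(1): exp(t · J_2(1)) = e^(1t)·(I + t·N), where N is the 2×2 nilpotent shift.

After assembling e^{tJ} and conjugating by P, we get:

e^{tB} =
  [6*t*exp(t) + exp(t), -9*t*exp(t)]
  [4*t*exp(t), -6*t*exp(t) + exp(t)]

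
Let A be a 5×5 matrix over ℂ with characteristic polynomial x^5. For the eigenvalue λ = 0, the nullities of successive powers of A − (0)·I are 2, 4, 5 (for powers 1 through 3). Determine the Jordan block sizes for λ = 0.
Block sizes for λ = 0: [3, 2]

From the dimensions of kernels of powers, the number of Jordan blocks of size at least j is d_j − d_{j−1} where d_j = dim ker(N^j) (with d_0 = 0). Computing the differences gives [2, 2, 1].
The number of blocks of size exactly k is (#blocks of size ≥ k) − (#blocks of size ≥ k + 1), so the partition is: 1 block(s) of size 2, 1 block(s) of size 3.
In nonincreasing order the block sizes are [3, 2].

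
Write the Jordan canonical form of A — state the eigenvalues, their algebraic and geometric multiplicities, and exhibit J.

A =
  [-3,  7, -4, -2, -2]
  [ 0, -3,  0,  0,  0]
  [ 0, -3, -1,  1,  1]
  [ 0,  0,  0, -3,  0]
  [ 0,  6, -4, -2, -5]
J_2(-3) ⊕ J_2(-3) ⊕ J_1(-3)

The characteristic polynomial is
  det(x·I − A) = x^5 + 15*x^4 + 90*x^3 + 270*x^2 + 405*x + 243 = (x + 3)^5

Eigenvalues and multiplicities (the geometric multiplicity of λ is n − rank(A − λI), which equals the number of Jordan blocks for λ):
  λ = -3: algebraic multiplicity = 5, geometric multiplicity = 3

Determining the block sizes for each eigenvalue:
  λ = -3: with am = 5 and gm = 3, the partition is not yet determined (e.g. several partitions of 5 into 3 parts exist). Let N = A − (-3)·I. Computing rank(N^1) = 2, rank(N^2) = 0; the number of blocks of size ≥ j is rank(N^{j−1}) − rank(N^j), giving [3, 2]. So we have 2 block(s) of size 2, 1 block(s) of size 1 → block sizes [2, 2, 1]

Assembling the blocks gives a Jordan form
J =
  [-3,  1,  0,  0,  0]
  [ 0, -3,  0,  0,  0]
  [ 0,  0, -3,  1,  0]
  [ 0,  0,  0, -3,  0]
  [ 0,  0,  0,  0, -3]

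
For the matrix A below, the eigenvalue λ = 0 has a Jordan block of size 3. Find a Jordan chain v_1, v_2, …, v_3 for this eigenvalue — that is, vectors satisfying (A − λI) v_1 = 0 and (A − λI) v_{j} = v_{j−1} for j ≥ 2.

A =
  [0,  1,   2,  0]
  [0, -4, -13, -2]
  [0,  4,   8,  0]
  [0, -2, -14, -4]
A Jordan chain for λ = 0 of length 3:
v_1 = (4, -32, 16, -40)ᵀ
v_2 = (1, -4, 4, -2)ᵀ
v_3 = (0, 1, 0, 0)ᵀ

Let N = A − (0)·I. We want v_3 with N^3 v_3 = 0 but N^2 v_3 ≠ 0; then v_{j-1} := N · v_j for j = 3, …, 2.

Pick v_3 = (0, 1, 0, 0)ᵀ.
Then v_2 = N · v_3 = (1, -4, 4, -2)ᵀ.
Then v_1 = N · v_2 = (4, -32, 16, -40)ᵀ.

Sanity check: (A − (0)·I) v_1 = (0, 0, 0, 0)ᵀ = 0. ✓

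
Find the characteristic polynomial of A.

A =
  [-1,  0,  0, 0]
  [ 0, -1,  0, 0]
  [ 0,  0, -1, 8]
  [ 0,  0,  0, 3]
x^4 - 6*x^2 - 8*x - 3

Expanding det(x·I − A) (e.g. by cofactor expansion or by noting that A is similar to its Jordan form J, which has the same characteristic polynomial as A) gives
  χ_A(x) = x^4 - 6*x^2 - 8*x - 3
which factors as (x - 3)*(x + 1)^3. The eigenvalues (with algebraic multiplicities) are λ = -1 with multiplicity 3, λ = 3 with multiplicity 1.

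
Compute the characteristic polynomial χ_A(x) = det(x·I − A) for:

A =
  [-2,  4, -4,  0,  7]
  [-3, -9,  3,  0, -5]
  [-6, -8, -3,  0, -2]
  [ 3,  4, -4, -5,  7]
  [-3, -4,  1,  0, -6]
x^5 + 25*x^4 + 250*x^3 + 1250*x^2 + 3125*x + 3125

Expanding det(x·I − A) (e.g. by cofactor expansion or by noting that A is similar to its Jordan form J, which has the same characteristic polynomial as A) gives
  χ_A(x) = x^5 + 25*x^4 + 250*x^3 + 1250*x^2 + 3125*x + 3125
which factors as (x + 5)^5. The eigenvalues (with algebraic multiplicities) are λ = -5 with multiplicity 5.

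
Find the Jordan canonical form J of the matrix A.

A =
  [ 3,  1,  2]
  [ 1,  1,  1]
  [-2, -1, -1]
J_3(1)

The characteristic polynomial is
  det(x·I − A) = x^3 - 3*x^2 + 3*x - 1 = (x - 1)^3

Eigenvalues and multiplicities (the geometric multiplicity of λ is n − rank(A − λI), which equals the number of Jordan blocks for λ):
  λ = 1: algebraic multiplicity = 3, geometric multiplicity = 1

Determining the block sizes for each eigenvalue:
  λ = 1: one block (gm = 1), so the single block has size am = 3 → block sizes [3]

Assembling the blocks gives a Jordan form
J =
  [1, 1, 0]
  [0, 1, 1]
  [0, 0, 1]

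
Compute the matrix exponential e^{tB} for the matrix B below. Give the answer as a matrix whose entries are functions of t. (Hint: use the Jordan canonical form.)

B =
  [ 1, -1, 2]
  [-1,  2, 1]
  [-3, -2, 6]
e^{tB} =
  [-t^2*exp(3*t)/2 - 2*t*exp(3*t) + exp(3*t), -t^2*exp(3*t)/2 - t*exp(3*t), t^2*exp(3*t)/2 + 2*t*exp(3*t)]
  [-t*exp(3*t), -t*exp(3*t) + exp(3*t), t*exp(3*t)]
  [-t^2*exp(3*t)/2 - 3*t*exp(3*t), -t^2*exp(3*t)/2 - 2*t*exp(3*t), t^2*exp(3*t)/2 + 3*t*exp(3*t) + exp(3*t)]

Strategy: write B = P · J · P⁻¹ where J is a Jordan canonical form, so e^{tB} = P · e^{tJ} · P⁻¹, and e^{tJ} can be computed block-by-block.

B has Jordan form
J =
  [3, 1, 0]
  [0, 3, 1]
  [0, 0, 3]
(up to reordering of blocks).

Per-block formulas:
  For a 3×3 Jordan block J_3(3): exp(t · J_3(3)) = e^(3t)·(I + t·N + (t^2/2)·N^2), where N is the 3×3 nilpotent shift.

After assembling e^{tJ} and conjugating by P, we get:

e^{tB} =
  [-t^2*exp(3*t)/2 - 2*t*exp(3*t) + exp(3*t), -t^2*exp(3*t)/2 - t*exp(3*t), t^2*exp(3*t)/2 + 2*t*exp(3*t)]
  [-t*exp(3*t), -t*exp(3*t) + exp(3*t), t*exp(3*t)]
  [-t^2*exp(3*t)/2 - 3*t*exp(3*t), -t^2*exp(3*t)/2 - 2*t*exp(3*t), t^2*exp(3*t)/2 + 3*t*exp(3*t) + exp(3*t)]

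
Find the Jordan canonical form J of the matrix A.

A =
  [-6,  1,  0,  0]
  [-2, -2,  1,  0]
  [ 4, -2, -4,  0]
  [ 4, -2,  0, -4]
J_3(-4) ⊕ J_1(-4)

The characteristic polynomial is
  det(x·I − A) = x^4 + 16*x^3 + 96*x^2 + 256*x + 256 = (x + 4)^4

Eigenvalues and multiplicities (the geometric multiplicity of λ is n − rank(A − λI), which equals the number of Jordan blocks for λ):
  λ = -4: algebraic multiplicity = 4, geometric multiplicity = 2

Determining the block sizes for each eigenvalue:
  λ = -4: with am = 4 and gm = 2, the partition is not yet determined (e.g. several partitions of 4 into 2 parts exist). Let N = A − (-4)·I. Computing rank(N^1) = 2, rank(N^2) = 1, rank(N^3) = 0; the number of blocks of size ≥ j is rank(N^{j−1}) − rank(N^j), giving [2, 1, 1]. So we have 1 block(s) of size 3, 1 block(s) of size 1 → block sizes [3, 1]

Assembling the blocks gives a Jordan form
J =
  [-4,  1,  0,  0]
  [ 0, -4,  1,  0]
  [ 0,  0, -4,  0]
  [ 0,  0,  0, -4]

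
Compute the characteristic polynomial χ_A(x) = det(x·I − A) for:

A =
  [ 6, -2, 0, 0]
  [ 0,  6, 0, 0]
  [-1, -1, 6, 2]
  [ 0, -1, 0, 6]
x^4 - 24*x^3 + 216*x^2 - 864*x + 1296

Expanding det(x·I − A) (e.g. by cofactor expansion or by noting that A is similar to its Jordan form J, which has the same characteristic polynomial as A) gives
  χ_A(x) = x^4 - 24*x^3 + 216*x^2 - 864*x + 1296
which factors as (x - 6)^4. The eigenvalues (with algebraic multiplicities) are λ = 6 with multiplicity 4.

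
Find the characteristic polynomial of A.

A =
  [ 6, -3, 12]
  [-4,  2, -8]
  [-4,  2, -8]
x^3

Expanding det(x·I − A) (e.g. by cofactor expansion or by noting that A is similar to its Jordan form J, which has the same characteristic polynomial as A) gives
  χ_A(x) = x^3
which factors as x^3. The eigenvalues (with algebraic multiplicities) are λ = 0 with multiplicity 3.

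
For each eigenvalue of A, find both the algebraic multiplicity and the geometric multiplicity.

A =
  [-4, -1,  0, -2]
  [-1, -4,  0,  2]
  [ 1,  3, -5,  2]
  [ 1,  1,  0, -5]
λ = -5: alg = 3, geom = 2; λ = -3: alg = 1, geom = 1

Step 1 — factor the characteristic polynomial to read off the algebraic multiplicities:
  χ_A(x) = (x + 3)*(x + 5)^3

Step 2 — compute geometric multiplicities via the rank-nullity identity g(λ) = n − rank(A − λI):
  rank(A − (-5)·I) = 2, so dim ker(A − (-5)·I) = n − 2 = 2
  rank(A − (-3)·I) = 3, so dim ker(A − (-3)·I) = n − 3 = 1

Summary:
  λ = -5: algebraic multiplicity = 3, geometric multiplicity = 2
  λ = -3: algebraic multiplicity = 1, geometric multiplicity = 1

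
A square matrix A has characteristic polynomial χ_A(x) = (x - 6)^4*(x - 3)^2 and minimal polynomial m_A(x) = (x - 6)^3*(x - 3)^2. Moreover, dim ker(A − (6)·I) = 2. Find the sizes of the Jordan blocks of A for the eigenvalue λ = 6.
Block sizes for λ = 6: [3, 1]

Step 1 — from the characteristic polynomial, algebraic multiplicity of λ = 6 is 4. From dim ker(A − (6)·I) = 2, there are exactly 2 Jordan blocks for λ = 6.
Step 2 — from the minimal polynomial, the factor (x − 6)^3 tells us the largest block for λ = 6 has size 3.
Step 3 — with total size 4, 2 blocks, and largest block 3, the block sizes (in nonincreasing order) are [3, 1].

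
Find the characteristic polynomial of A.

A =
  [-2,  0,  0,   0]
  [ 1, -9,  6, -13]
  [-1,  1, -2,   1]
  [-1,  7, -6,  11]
x^4 + 2*x^3 - 12*x^2 - 40*x - 32

Expanding det(x·I − A) (e.g. by cofactor expansion or by noting that A is similar to its Jordan form J, which has the same characteristic polynomial as A) gives
  χ_A(x) = x^4 + 2*x^3 - 12*x^2 - 40*x - 32
which factors as (x - 4)*(x + 2)^3. The eigenvalues (with algebraic multiplicities) are λ = -2 with multiplicity 3, λ = 4 with multiplicity 1.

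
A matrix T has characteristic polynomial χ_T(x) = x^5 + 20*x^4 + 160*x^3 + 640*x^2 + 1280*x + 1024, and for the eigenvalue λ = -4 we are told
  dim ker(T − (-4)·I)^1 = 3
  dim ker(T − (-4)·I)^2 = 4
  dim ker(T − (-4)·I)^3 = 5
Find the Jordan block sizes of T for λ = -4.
Block sizes for λ = -4: [3, 1, 1]

From the dimensions of kernels of powers, the number of Jordan blocks of size at least j is d_j − d_{j−1} where d_j = dim ker(N^j) (with d_0 = 0). Computing the differences gives [3, 1, 1].
The number of blocks of size exactly k is (#blocks of size ≥ k) − (#blocks of size ≥ k + 1), so the partition is: 2 block(s) of size 1, 1 block(s) of size 3.
In nonincreasing order the block sizes are [3, 1, 1].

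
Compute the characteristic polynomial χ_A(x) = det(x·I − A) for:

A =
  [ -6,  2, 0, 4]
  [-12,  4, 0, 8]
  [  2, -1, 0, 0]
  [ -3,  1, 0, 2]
x^4

Expanding det(x·I − A) (e.g. by cofactor expansion or by noting that A is similar to its Jordan form J, which has the same characteristic polynomial as A) gives
  χ_A(x) = x^4
which factors as x^4. The eigenvalues (with algebraic multiplicities) are λ = 0 with multiplicity 4.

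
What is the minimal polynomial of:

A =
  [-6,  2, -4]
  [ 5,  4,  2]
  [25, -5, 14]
x^3 - 12*x^2 + 48*x - 64

The characteristic polynomial is χ_A(x) = (x - 4)^3, so the eigenvalues are known. The minimal polynomial is
  m_A(x) = Π_λ (x − λ)^{k_λ}
where k_λ is the size of the *largest* Jordan block for λ (equivalently, the smallest k with (A − λI)^k v = 0 for every generalised eigenvector v of λ).

  λ = 4: largest Jordan block has size 3, contributing (x − 4)^3

So m_A(x) = (x - 4)^3 = x^3 - 12*x^2 + 48*x - 64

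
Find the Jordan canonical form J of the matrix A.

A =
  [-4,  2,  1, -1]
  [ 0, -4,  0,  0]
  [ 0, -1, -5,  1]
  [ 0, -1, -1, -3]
J_2(-4) ⊕ J_2(-4)

The characteristic polynomial is
  det(x·I − A) = x^4 + 16*x^3 + 96*x^2 + 256*x + 256 = (x + 4)^4

Eigenvalues and multiplicities (the geometric multiplicity of λ is n − rank(A − λI), which equals the number of Jordan blocks for λ):
  λ = -4: algebraic multiplicity = 4, geometric multiplicity = 2

Determining the block sizes for each eigenvalue:
  λ = -4: with am = 4 and gm = 2, the partition is not yet determined (e.g. several partitions of 4 into 2 parts exist). Let N = A − (-4)·I. Computing rank(N^1) = 2, rank(N^2) = 0; the number of blocks of size ≥ j is rank(N^{j−1}) − rank(N^j), giving [2, 2]. So we have 2 block(s) of size 2 → block sizes [2, 2]

Assembling the blocks gives a Jordan form
J =
  [-4,  1,  0,  0]
  [ 0, -4,  0,  0]
  [ 0,  0, -4,  1]
  [ 0,  0,  0, -4]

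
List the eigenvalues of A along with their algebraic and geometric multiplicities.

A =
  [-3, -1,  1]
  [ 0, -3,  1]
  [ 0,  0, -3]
λ = -3: alg = 3, geom = 1

Step 1 — factor the characteristic polynomial to read off the algebraic multiplicities:
  χ_A(x) = (x + 3)^3

Step 2 — compute geometric multiplicities via the rank-nullity identity g(λ) = n − rank(A − λI):
  rank(A − (-3)·I) = 2, so dim ker(A − (-3)·I) = n − 2 = 1

Summary:
  λ = -3: algebraic multiplicity = 3, geometric multiplicity = 1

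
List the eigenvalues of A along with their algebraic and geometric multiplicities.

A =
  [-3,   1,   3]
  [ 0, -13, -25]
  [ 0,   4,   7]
λ = -3: alg = 3, geom = 1

Step 1 — factor the characteristic polynomial to read off the algebraic multiplicities:
  χ_A(x) = (x + 3)^3

Step 2 — compute geometric multiplicities via the rank-nullity identity g(λ) = n − rank(A − λI):
  rank(A − (-3)·I) = 2, so dim ker(A − (-3)·I) = n − 2 = 1

Summary:
  λ = -3: algebraic multiplicity = 3, geometric multiplicity = 1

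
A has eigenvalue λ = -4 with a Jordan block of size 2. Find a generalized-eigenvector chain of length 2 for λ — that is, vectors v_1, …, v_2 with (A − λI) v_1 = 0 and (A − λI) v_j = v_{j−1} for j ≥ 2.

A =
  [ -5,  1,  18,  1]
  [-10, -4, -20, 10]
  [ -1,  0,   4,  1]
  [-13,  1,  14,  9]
A Jordan chain for λ = -4 of length 2:
v_1 = (1, 0, 0, 1)ᵀ
v_2 = (0, 1, 0, 0)ᵀ

Let N = A − (-4)·I. We want v_2 with N^2 v_2 = 0 but N^1 v_2 ≠ 0; then v_{j-1} := N · v_j for j = 2, …, 2.

Pick v_2 = (0, 1, 0, 0)ᵀ.
Then v_1 = N · v_2 = (1, 0, 0, 1)ᵀ.

Sanity check: (A − (-4)·I) v_1 = (0, 0, 0, 0)ᵀ = 0. ✓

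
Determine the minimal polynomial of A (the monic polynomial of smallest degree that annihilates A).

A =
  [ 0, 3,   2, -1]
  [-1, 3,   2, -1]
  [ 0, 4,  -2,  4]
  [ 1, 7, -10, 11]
x^4 - 12*x^3 + 48*x^2 - 80*x + 48

The characteristic polynomial is χ_A(x) = (x - 6)*(x - 2)^3, so the eigenvalues are known. The minimal polynomial is
  m_A(x) = Π_λ (x − λ)^{k_λ}
where k_λ is the size of the *largest* Jordan block for λ (equivalently, the smallest k with (A − λI)^k v = 0 for every generalised eigenvector v of λ).

  λ = 2: largest Jordan block has size 3, contributing (x − 2)^3
  λ = 6: largest Jordan block has size 1, contributing (x − 6)

So m_A(x) = (x - 6)*(x - 2)^3 = x^4 - 12*x^3 + 48*x^2 - 80*x + 48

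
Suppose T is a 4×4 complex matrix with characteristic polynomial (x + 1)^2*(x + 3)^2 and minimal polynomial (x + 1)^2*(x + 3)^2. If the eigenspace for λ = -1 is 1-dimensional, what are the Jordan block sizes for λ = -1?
Block sizes for λ = -1: [2]

Step 1 — from the characteristic polynomial, algebraic multiplicity of λ = -1 is 2. From dim ker(T − (-1)·I) = 1, there are exactly 1 Jordan blocks for λ = -1.
Step 2 — from the minimal polynomial, the factor (x + 1)^2 tells us the largest block for λ = -1 has size 2.
Step 3 — with total size 2, 1 blocks, and largest block 2, the block sizes (in nonincreasing order) are [2].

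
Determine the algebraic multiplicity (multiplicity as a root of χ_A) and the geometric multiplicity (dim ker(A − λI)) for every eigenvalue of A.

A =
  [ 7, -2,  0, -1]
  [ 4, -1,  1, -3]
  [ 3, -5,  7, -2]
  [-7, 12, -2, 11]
λ = 6: alg = 4, geom = 2

Step 1 — factor the characteristic polynomial to read off the algebraic multiplicities:
  χ_A(x) = (x - 6)^4

Step 2 — compute geometric multiplicities via the rank-nullity identity g(λ) = n − rank(A − λI):
  rank(A − (6)·I) = 2, so dim ker(A − (6)·I) = n − 2 = 2

Summary:
  λ = 6: algebraic multiplicity = 4, geometric multiplicity = 2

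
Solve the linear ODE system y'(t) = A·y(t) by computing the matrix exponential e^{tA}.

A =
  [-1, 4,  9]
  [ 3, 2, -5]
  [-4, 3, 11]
e^{tA} =
  [t^2*exp(4*t)/2 - 5*t*exp(4*t) + exp(4*t), -t^2*exp(4*t)/2 + 4*t*exp(4*t), -t^2*exp(4*t) + 9*t*exp(4*t)]
  [-t^2*exp(4*t)/2 + 3*t*exp(4*t), t^2*exp(4*t)/2 - 2*t*exp(4*t) + exp(4*t), t^2*exp(4*t) - 5*t*exp(4*t)]
  [t^2*exp(4*t)/2 - 4*t*exp(4*t), -t^2*exp(4*t)/2 + 3*t*exp(4*t), -t^2*exp(4*t) + 7*t*exp(4*t) + exp(4*t)]

Strategy: write A = P · J · P⁻¹ where J is a Jordan canonical form, so e^{tA} = P · e^{tJ} · P⁻¹, and e^{tJ} can be computed block-by-block.

A has Jordan form
J =
  [4, 1, 0]
  [0, 4, 1]
  [0, 0, 4]
(up to reordering of blocks).

Per-block formulas:
  For a 3×3 Jordan block J_3(4): exp(t · J_3(4)) = e^(4t)·(I + t·N + (t^2/2)·N^2), where N is the 3×3 nilpotent shift.

After assembling e^{tJ} and conjugating by P, we get:

e^{tA} =
  [t^2*exp(4*t)/2 - 5*t*exp(4*t) + exp(4*t), -t^2*exp(4*t)/2 + 4*t*exp(4*t), -t^2*exp(4*t) + 9*t*exp(4*t)]
  [-t^2*exp(4*t)/2 + 3*t*exp(4*t), t^2*exp(4*t)/2 - 2*t*exp(4*t) + exp(4*t), t^2*exp(4*t) - 5*t*exp(4*t)]
  [t^2*exp(4*t)/2 - 4*t*exp(4*t), -t^2*exp(4*t)/2 + 3*t*exp(4*t), -t^2*exp(4*t) + 7*t*exp(4*t) + exp(4*t)]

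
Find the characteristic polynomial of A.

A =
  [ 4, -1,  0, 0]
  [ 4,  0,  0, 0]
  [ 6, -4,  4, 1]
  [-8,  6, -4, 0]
x^4 - 8*x^3 + 24*x^2 - 32*x + 16

Expanding det(x·I − A) (e.g. by cofactor expansion or by noting that A is similar to its Jordan form J, which has the same characteristic polynomial as A) gives
  χ_A(x) = x^4 - 8*x^3 + 24*x^2 - 32*x + 16
which factors as (x - 2)^4. The eigenvalues (with algebraic multiplicities) are λ = 2 with multiplicity 4.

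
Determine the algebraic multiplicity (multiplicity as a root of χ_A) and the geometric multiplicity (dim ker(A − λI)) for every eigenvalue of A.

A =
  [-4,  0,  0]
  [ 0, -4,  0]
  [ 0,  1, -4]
λ = -4: alg = 3, geom = 2

Step 1 — factor the characteristic polynomial to read off the algebraic multiplicities:
  χ_A(x) = (x + 4)^3

Step 2 — compute geometric multiplicities via the rank-nullity identity g(λ) = n − rank(A − λI):
  rank(A − (-4)·I) = 1, so dim ker(A − (-4)·I) = n − 1 = 2

Summary:
  λ = -4: algebraic multiplicity = 3, geometric multiplicity = 2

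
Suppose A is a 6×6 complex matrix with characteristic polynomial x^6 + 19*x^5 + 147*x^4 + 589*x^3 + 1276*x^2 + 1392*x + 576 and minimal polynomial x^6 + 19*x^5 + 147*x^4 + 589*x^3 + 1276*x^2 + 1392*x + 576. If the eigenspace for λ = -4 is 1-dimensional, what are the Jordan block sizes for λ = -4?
Block sizes for λ = -4: [3]

Step 1 — from the characteristic polynomial, algebraic multiplicity of λ = -4 is 3. From dim ker(A − (-4)·I) = 1, there are exactly 1 Jordan blocks for λ = -4.
Step 2 — from the minimal polynomial, the factor (x + 4)^3 tells us the largest block for λ = -4 has size 3.
Step 3 — with total size 3, 1 blocks, and largest block 3, the block sizes (in nonincreasing order) are [3].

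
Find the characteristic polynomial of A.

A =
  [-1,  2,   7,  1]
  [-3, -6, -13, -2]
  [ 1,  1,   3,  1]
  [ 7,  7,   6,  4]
x^4 - 18*x^2 + 81

Expanding det(x·I − A) (e.g. by cofactor expansion or by noting that A is similar to its Jordan form J, which has the same characteristic polynomial as A) gives
  χ_A(x) = x^4 - 18*x^2 + 81
which factors as (x - 3)^2*(x + 3)^2. The eigenvalues (with algebraic multiplicities) are λ = -3 with multiplicity 2, λ = 3 with multiplicity 2.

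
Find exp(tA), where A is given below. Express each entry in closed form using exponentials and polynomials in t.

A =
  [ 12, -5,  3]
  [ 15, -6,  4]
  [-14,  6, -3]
e^{tA} =
  [2*t^2*exp(t) + 11*t*exp(t) + exp(t), -t^2*exp(t) - 5*t*exp(t), t^2*exp(t)/2 + 3*t*exp(t)]
  [2*t^2*exp(t) + 15*t*exp(t), -t^2*exp(t) - 7*t*exp(t) + exp(t), t^2*exp(t)/2 + 4*t*exp(t)]
  [-4*t^2*exp(t) - 14*t*exp(t), 2*t^2*exp(t) + 6*t*exp(t), -t^2*exp(t) - 4*t*exp(t) + exp(t)]

Strategy: write A = P · J · P⁻¹ where J is a Jordan canonical form, so e^{tA} = P · e^{tJ} · P⁻¹, and e^{tJ} can be computed block-by-block.

A has Jordan form
J =
  [1, 1, 0]
  [0, 1, 1]
  [0, 0, 1]
(up to reordering of blocks).

Per-block formulas:
  For a 3×3 Jordan block J_3(1): exp(t · J_3(1)) = e^(1t)·(I + t·N + (t^2/2)·N^2), where N is the 3×3 nilpotent shift.

After assembling e^{tJ} and conjugating by P, we get:

e^{tA} =
  [2*t^2*exp(t) + 11*t*exp(t) + exp(t), -t^2*exp(t) - 5*t*exp(t), t^2*exp(t)/2 + 3*t*exp(t)]
  [2*t^2*exp(t) + 15*t*exp(t), -t^2*exp(t) - 7*t*exp(t) + exp(t), t^2*exp(t)/2 + 4*t*exp(t)]
  [-4*t^2*exp(t) - 14*t*exp(t), 2*t^2*exp(t) + 6*t*exp(t), -t^2*exp(t) - 4*t*exp(t) + exp(t)]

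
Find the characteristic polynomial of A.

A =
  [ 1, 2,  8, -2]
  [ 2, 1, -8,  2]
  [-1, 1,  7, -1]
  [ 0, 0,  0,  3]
x^4 - 12*x^3 + 54*x^2 - 108*x + 81

Expanding det(x·I − A) (e.g. by cofactor expansion or by noting that A is similar to its Jordan form J, which has the same characteristic polynomial as A) gives
  χ_A(x) = x^4 - 12*x^3 + 54*x^2 - 108*x + 81
which factors as (x - 3)^4. The eigenvalues (with algebraic multiplicities) are λ = 3 with multiplicity 4.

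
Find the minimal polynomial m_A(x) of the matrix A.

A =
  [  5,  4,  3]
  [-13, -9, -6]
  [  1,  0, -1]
x^3 + 5*x^2 + 8*x + 4

The characteristic polynomial is χ_A(x) = (x + 1)*(x + 2)^2, so the eigenvalues are known. The minimal polynomial is
  m_A(x) = Π_λ (x − λ)^{k_λ}
where k_λ is the size of the *largest* Jordan block for λ (equivalently, the smallest k with (A − λI)^k v = 0 for every generalised eigenvector v of λ).

  λ = -2: largest Jordan block has size 2, contributing (x + 2)^2
  λ = -1: largest Jordan block has size 1, contributing (x + 1)

So m_A(x) = (x + 1)*(x + 2)^2 = x^3 + 5*x^2 + 8*x + 4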